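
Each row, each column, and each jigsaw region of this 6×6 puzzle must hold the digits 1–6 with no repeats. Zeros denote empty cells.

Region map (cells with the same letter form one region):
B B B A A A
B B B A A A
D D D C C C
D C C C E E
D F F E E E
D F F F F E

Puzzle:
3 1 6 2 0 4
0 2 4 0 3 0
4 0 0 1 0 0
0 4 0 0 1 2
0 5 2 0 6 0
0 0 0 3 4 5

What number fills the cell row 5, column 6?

3

row 1, column 5 = 5: row 1 has {1,2,3,4,6}; col 5 has {1,3,4,6}; region has {2,3,4} → only 5 remains.
row 2, column 1 = 5: row 2 has {2,3,4}; col 1 has {3,4}; region has {1,2,3,4,6} → only 5 remains.
row 2, column 4 = 6: row 2 has {2,3,4,5}; col 4 has {1,2,3}; region has {2,3,4,5} → only 6 remains.
row 2, column 6 = 1: row 2 has {2,3,4,5,6}; col 6 has {2,4,5}; region has {2,3,4,5,6} → only 1 remains.
row 3, column 5 = 2: row 3 has {1,4}; col 5 has {1,3,4,5,6}; region has {1,4} → only 2 remains.
row 4, column 1 = 6: row 4 has {1,2,4}; col 1 has {3,4,5}; region has {4} → only 6 remains.
row 4, column 4 = 5: row 4 has {1,2,4,6}; col 4 has {1,2,3,6}; region has {1,2,4} → only 5 remains.
row 5, column 1 = 1: row 5 has {2,5,6}; col 1 has {3,4,5,6}; region has {4,6} → only 1 remains.
row 5, column 4 = 4: row 5 has {1,2,5,6}; col 4 has {1,2,3,5,6}; region has {1,2,5,6} → only 4 remains.
row 5, column 6 = 3: row 5 has {1,2,4,5,6}; col 6 has {1,2,4,5}; region has {1,2,4,5,6} → only 3 remains.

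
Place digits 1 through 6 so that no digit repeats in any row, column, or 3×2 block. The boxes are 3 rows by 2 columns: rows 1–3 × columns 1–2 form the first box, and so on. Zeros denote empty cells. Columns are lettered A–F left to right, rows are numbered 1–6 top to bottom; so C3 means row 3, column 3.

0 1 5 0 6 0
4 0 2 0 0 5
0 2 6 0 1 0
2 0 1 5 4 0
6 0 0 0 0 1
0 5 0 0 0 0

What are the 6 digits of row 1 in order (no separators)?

315462

A1 = 3: row 1 has {1,5,6}; col 1 has {2,4,6}; box has {1,2,4} → only 3 remains.
D1 = 4: row 1 has {1,3,5,6}; col 4 has {5}; box has {2,5,6} → only 4 remains.
F1 = 2: row 1 has {1,3,4,5,6}; col 6 has {1,5}; box has {1,5,6} → only 2 remains.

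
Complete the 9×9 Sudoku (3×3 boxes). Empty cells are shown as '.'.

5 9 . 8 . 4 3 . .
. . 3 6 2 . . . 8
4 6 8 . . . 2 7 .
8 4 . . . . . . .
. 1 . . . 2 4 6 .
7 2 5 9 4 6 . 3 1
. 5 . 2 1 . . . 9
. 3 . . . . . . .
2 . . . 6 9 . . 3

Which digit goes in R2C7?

R1C5 = 7 (sole candidate).
R1C8 = 1 (sole candidate).
R1C9 = 6 (sole candidate).
R2C1 = 1 (sole candidate).
R2C2 = 7 (sole candidate).
R2C6 = 5 (sole candidate).
R2C7 = 9: row 2 has {1,2,3,5,6,7,8}; col 7 has {2,3,4}; box has {1,2,3,6,7,8} → only 9 remains.

9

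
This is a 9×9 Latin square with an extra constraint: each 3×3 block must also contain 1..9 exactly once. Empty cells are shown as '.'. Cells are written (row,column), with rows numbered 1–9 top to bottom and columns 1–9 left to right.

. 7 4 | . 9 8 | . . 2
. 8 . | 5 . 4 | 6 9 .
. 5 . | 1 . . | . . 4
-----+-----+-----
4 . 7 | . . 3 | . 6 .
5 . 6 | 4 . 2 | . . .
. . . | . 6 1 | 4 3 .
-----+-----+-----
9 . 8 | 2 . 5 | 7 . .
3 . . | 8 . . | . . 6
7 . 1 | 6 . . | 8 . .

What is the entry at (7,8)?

4

(1,4) = 3: row 1 has {2,4,7,8,9}; col 4 has {1,2,4,5,6,8}; box has {1,4,5,8,9} → only 3 remains.
(3,7) = 3: row 3 has {1,4,5}; col 7 has {4,6,7,8}; box has {2,4,6,9} → only 3 remains.
(4,4) = 9: row 4 has {3,4,6,7}; col 4 has {1,2,3,4,5,6,8}; box has {1,2,3,4,6} → only 9 remains.
(6,4) = 7: row 6 has {1,3,4,6}; col 4 has {1,2,3,4,5,6,8,9}; box has {1,2,3,4,6,9} → only 7 remains.
(9,6) = 9: row 9 has {1,6,7,8}; col 6 has {1,2,3,4,5,8}; box has {2,5,6,8} → only 9 remains.
(5,5) = 8: row 5 has {2,4,5,6}; col 5 has {6,9}; box has {1,2,3,4,6,7,9} → only 8 remains.
(8,6) = 7: row 8 has {3,6,8}; col 6 has {1,2,3,4,5,8,9}; box has {2,5,6,8,9} → only 7 remains.
(3,6) = 6: row 3 has {1,3,4,5}; col 6 has {1,2,3,4,5,7,8,9}; box has {1,3,4,5,8,9} → only 6 remains.
(4,5) = 5: row 4 has {3,4,6,7,9}; col 5 has {6,8,9}; box has {1,2,3,4,6,7,8,9} → only 5 remains.
(3,1) = 2: row 3 has {1,3,4,5,6}; col 1 has {3,4,5,7,9}; box has {4,5,7,8} → only 2 remains.
(3,3) = 9: row 3 has {1,2,3,4,5,6}; col 3 has {1,4,6,7,8}; box has {2,4,5,7,8} → only 9 remains.
(3,5) = 7: row 3 has {1,2,3,4,5,6,9}; col 5 has {5,6,8,9}; box has {1,3,4,5,6,8,9} → only 7 remains.
(3,8) = 8: row 3 has {1,2,3,4,5,6,7,9}; col 8 has {3,6,9}; box has {2,3,4,6,9} → only 8 remains.
(6,1) = 8: row 6 has {1,3,4,6,7}; col 1 has {2,3,4,5,7,9}; box has {4,5,6,7} → only 8 remains.
(6,3) = 2: row 6 has {1,3,4,6,7,8}; col 3 has {1,4,6,7,8,9}; box has {4,5,6,7,8} → only 2 remains.
(8,3) = 5: row 8 has {3,6,7,8}; col 3 has {1,2,4,6,7,8,9}; box has {1,3,7,8,9} → only 5 remains.
(2,1) = 1: row 2 has {4,5,6,8,9}; col 1 has {2,3,4,5,7,8,9}; box has {2,4,5,7,8,9} → only 1 remains.
(2,3) = 3: row 2 has {1,4,5,6,8,9}; col 3 has {1,2,4,5,6,7,8,9}; box has {1,2,4,5,7,8,9} → only 3 remains.
(2,5) = 2: row 2 has {1,3,4,5,6,8,9}; col 5 has {5,6,7,8,9}; box has {1,3,4,5,6,7,8,9} → only 2 remains.
(2,9) = 7: row 2 has {1,2,3,4,5,6,8,9}; col 9 has {2,4,6}; box has {2,3,4,6,8,9} → only 7 remains.
(4,2) = 1: row 4 has {3,4,5,6,7,9}; col 2 has {5,7,8}; box has {2,4,5,6,7,8} → only 1 remains.
(4,7) = 2: row 4 has {1,3,4,5,6,7,9}; col 7 has {3,4,6,7,8}; box has {3,4,6} → only 2 remains.
(4,9) = 8: row 4 has {1,2,3,4,5,6,7,9}; col 9 has {2,4,6,7}; box has {2,3,4,6} → only 8 remains.
(6,2) = 9: row 6 has {1,2,3,4,6,7,8}; col 2 has {1,5,7,8}; box has {1,2,4,5,6,7,8} → only 9 remains.
(6,9) = 5: row 6 has {1,2,3,4,6,7,8,9}; col 9 has {2,4,6,7,8}; box has {2,3,4,6,8} → only 5 remains.
(9,9) = 3: row 9 has {1,6,7,8,9}; col 9 has {2,4,5,6,7,8}; box has {6,7,8} → only 3 remains.
(1,1) = 6: row 1 has {2,3,4,7,8,9}; col 1 has {1,2,3,4,5,7,8,9}; box has {1,2,3,4,5,7,8,9} → only 6 remains.
(5,2) = 3: row 5 has {2,4,5,6,8}; col 2 has {1,5,7,8,9}; box has {1,2,4,5,6,7,8,9} → only 3 remains.
(7,9) = 1: row 7 has {2,5,7,8,9}; col 9 has {2,3,4,5,6,7,8}; box has {3,6,7,8} → only 1 remains.
(8,7) = 9: row 8 has {3,5,6,7,8}; col 7 has {2,3,4,6,7,8}; box has {1,3,6,7,8} → only 9 remains.
(9,5) = 4: row 9 has {1,3,6,7,8,9}; col 5 has {2,5,6,7,8,9}; box has {2,5,6,7,8,9} → only 4 remains.
(5,7) = 1: row 5 has {2,3,4,5,6,8}; col 7 has {2,3,4,6,7,8,9}; box has {2,3,4,5,6,8} → only 1 remains.
(5,8) = 7: row 5 has {1,2,3,4,5,6,8}; col 8 has {3,6,8,9}; box has {1,2,3,4,5,6,8} → only 7 remains.
(5,9) = 9: row 5 has {1,2,3,4,5,6,7,8}; col 9 has {1,2,3,4,5,6,7,8}; box has {1,2,3,4,5,6,7,8} → only 9 remains.
(7,5) = 3: row 7 has {1,2,5,7,8,9}; col 5 has {2,4,5,6,7,8,9}; box has {2,4,5,6,7,8,9} → only 3 remains.
(7,8) = 4: row 7 has {1,2,3,5,7,8,9}; col 8 has {3,6,7,8,9}; box has {1,3,6,7,8,9} → only 4 remains.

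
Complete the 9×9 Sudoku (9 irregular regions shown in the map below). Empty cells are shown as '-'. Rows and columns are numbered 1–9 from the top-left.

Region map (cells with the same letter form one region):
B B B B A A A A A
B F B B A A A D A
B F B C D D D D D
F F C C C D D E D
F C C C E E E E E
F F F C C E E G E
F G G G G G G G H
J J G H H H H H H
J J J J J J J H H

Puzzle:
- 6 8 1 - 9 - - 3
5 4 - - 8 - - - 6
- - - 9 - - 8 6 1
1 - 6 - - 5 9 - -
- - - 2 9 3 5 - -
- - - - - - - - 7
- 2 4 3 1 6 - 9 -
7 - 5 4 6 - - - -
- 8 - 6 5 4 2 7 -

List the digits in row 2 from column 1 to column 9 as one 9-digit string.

549782136

r2c4 = 7: row 2 has {4,5,6,8}; col 4 has {1,2,3,4,6,9}; region has {1,5,6,8} → only 7 remains.
r2c7 = 1: row 2 has {4,5,6,7,8}; col 7 has {2,5,8,9}; region has {3,6,8,9} → only 1 remains.
r4c4 = 8 (sole candidate).
r6c4 = 5 (sole candidate).
r6c8 = 8 (sole candidate).
r7c1 = 8 (sole candidate).
r7c7 = 7 (sole candidate).
r7c9 = 5 (sole candidate).
r8c7 = 3 (sole candidate).
r9c9 = 9 (sole candidate).
r1c7 = 4 (sole candidate).
r2c6 = 2: row 2 has {1,4,5,6,7,8}; col 6 has {3,4,5,6,9}; region has {1,3,4,6,8,9} → only 2 remains.
r2c8 = 3: row 2 has {1,2,4,5,6,7,8}; col 8 has {6,7,8,9}; region has {1,5,6,8,9} → only 3 remains.
r3c6 = 7 (sole candidate).
r5c1 = 6 (sole candidate).
r6c6 = 1 (sole candidate).
r6c7 = 6 (sole candidate).
r8c6 = 8 (sole candidate).
r8c9 = 2 (sole candidate).
r9c1 = 3 (sole candidate).
r9c3 = 1 (sole candidate).
r1c1 = 2 (sole candidate).
r1c5 = 7 (sole candidate).
r1c8 = 5 (sole candidate).
r2c3 = 9: row 2 has {1,2,3,4,5,6,7,8}; col 3 has {1,4,5,6,8}; region has {1,2,5,6,7,8} → only 9 remains.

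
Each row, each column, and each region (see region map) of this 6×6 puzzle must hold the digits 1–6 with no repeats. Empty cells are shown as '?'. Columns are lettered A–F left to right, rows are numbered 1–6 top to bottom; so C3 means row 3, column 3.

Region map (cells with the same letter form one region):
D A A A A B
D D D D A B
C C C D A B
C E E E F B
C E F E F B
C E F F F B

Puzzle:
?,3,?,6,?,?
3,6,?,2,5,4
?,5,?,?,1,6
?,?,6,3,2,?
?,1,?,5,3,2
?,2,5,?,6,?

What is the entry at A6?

E1 = 4: row 1 has {3,6}; col 5 has {1,2,3,5,6}; region has {1,3,5,6} → only 4 remains.
C2 = 1: row 2 has {2,3,4,5,6}; col 3 has {5,6}; region has {2,3,6} → only 1 remains.
D3 = 4: row 3 has {1,5,6}; col 4 has {2,3,5,6}; region has {1,2,3,6} → only 4 remains.
B4 = 4: row 4 has {2,3,6}; col 2 has {1,2,3,5,6}; region has {1,2,3,5,6} → only 4 remains.
C5 = 4: row 5 has {1,2,3,5}; col 3 has {1,5,6}; region has {2,3,5,6} → only 4 remains.
D6 = 1: row 6 has {2,5,6}; col 4 has {2,3,4,5,6}; region has {2,3,4,5,6} → only 1 remains.
F6 = 3: row 6 has {1,2,5,6}; col 6 has {2,4,6}; region has {2,4,6} → only 3 remains.
A1 = 5: row 1 has {3,4,6}; col 1 has {3}; region has {1,2,3,4,6} → only 5 remains.
C1 = 2: row 1 has {3,4,5,6}; col 3 has {1,4,5,6}; region has {1,3,4,5,6} → only 2 remains.
F1 = 1: row 1 has {2,3,4,5,6}; col 6 has {2,3,4,6}; region has {2,3,4,6} → only 1 remains.
A3 = 2: row 3 has {1,4,5,6}; col 1 has {3,5}; region has {5} → only 2 remains.
C3 = 3: row 3 has {1,2,4,5,6}; col 3 has {1,2,4,5,6}; region has {2,5} → only 3 remains.
A4 = 1: row 4 has {2,3,4,6}; col 1 has {2,3,5}; region has {2,3,5} → only 1 remains.
F4 = 5: row 4 has {1,2,3,4,6}; col 6 has {1,2,3,4,6}; region has {1,2,3,4,6} → only 5 remains.
A5 = 6: row 5 has {1,2,3,4,5}; col 1 has {1,2,3,5}; region has {1,2,3,5} → only 6 remains.
A6 = 4: row 6 has {1,2,3,5,6}; col 1 has {1,2,3,5,6}; region has {1,2,3,5,6} → only 4 remains.

4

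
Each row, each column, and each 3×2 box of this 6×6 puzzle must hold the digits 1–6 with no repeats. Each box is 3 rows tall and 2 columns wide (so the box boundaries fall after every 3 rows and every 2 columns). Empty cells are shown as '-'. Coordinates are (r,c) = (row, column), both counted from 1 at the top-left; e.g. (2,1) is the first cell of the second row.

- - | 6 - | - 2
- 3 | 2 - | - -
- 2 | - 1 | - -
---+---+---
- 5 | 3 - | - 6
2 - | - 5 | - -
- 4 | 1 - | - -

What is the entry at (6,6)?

5

(1,2) = 1 (sole candidate).
(2,4) = 4 (sole candidate).
(3,3) = 5 (sole candidate).
(4,1) = 1 (sole candidate).
(4,4) = 2 (sole candidate).
(4,5) = 4 (sole candidate).
(5,2) = 6 (sole candidate).
(5,3) = 4 (sole candidate).
(6,1) = 3 (sole candidate).
(6,4) = 6 (sole candidate).
(6,6) = 5: row 6 has {1,3,4,6}; col 6 has {2,6}; box has {4,6} → only 5 remains.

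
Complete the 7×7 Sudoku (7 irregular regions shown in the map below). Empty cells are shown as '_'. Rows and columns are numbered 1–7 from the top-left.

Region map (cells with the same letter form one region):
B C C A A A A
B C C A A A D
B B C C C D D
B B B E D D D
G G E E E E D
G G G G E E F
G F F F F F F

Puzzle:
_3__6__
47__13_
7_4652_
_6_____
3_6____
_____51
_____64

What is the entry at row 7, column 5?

7

row 2, column 3 = 2: row 2 has {1,3,4,7}; col 3 has {4,6}; region has {3,4,5,6,7} → only 2 remains.
row 2, column 4 = 5: row 2 has {1,2,3,4,7}; col 4 has {6}; region has {1,3,6} → only 5 remains.
row 2, column 7 = 6: row 2 has {1,2,3,4,5,7}; col 7 has {1,4}; region has {2} → only 6 remains.
row 3, column 2 = 1: row 3 has {2,4,5,6,7}; col 2 has {3,6,7}; region has {4,6,7} → only 1 remains.
row 3, column 7 = 3: row 3 has {1,2,4,5,6,7}; col 7 has {1,4,6}; region has {2,6} → only 3 remains.
row 6, column 3 = 7: row 6 has {1,5}; col 3 has {2,4,6}; region has {3} → only 7 remains.
row 1, column 3 = 1: row 1 has {3,6}; col 3 has {2,4,6,7}; region has {2,3,4,5,6,7} → only 1 remains.
row 1, column 1 = 5: in row 1, 5 can only go here (every other open cell in that row sees a 5).
row 4, column 1 = 2: row 4 has {6}; col 1 has {3,4,5,7}; region has {1,4,5,6,7} → only 2 remains.
row 4, column 3 = 3: row 4 has {2,6}; col 3 has {1,2,4,6,7}; region has {1,2,4,5,6,7} → only 3 remains.
row 6, column 1 = 6: row 6 has {1,5,7}; col 1 has {2,3,4,5,7}; region has {3,7} → only 6 remains.
row 7, column 1 = 1: row 7 has {4,6}; col 1 has {2,3,4,5,6,7}; region has {3,6,7} → only 1 remains.
row 7, column 3 = 5: row 7 has {1,4,6}; col 3 has {1,2,3,4,6,7}; region has {1,4,6} → only 5 remains.
row 7, column 2 = 2: row 7 has {1,4,5,6}; col 2 has {1,3,6,7}; region has {1,4,5,6} → only 2 remains.
row 6, column 2 = 4: row 6 has {1,5,6,7}; col 2 has {1,2,3,6,7}; region has {1,3,6,7} → only 4 remains.
row 6, column 4 = 2: row 6 has {1,4,5,6,7}; col 4 has {5,6}; region has {1,3,4,6,7} → only 2 remains.
row 6, column 5 = 3: row 6 has {1,2,4,5,6,7}; col 5 has {1,5,6}; region has {5,6} → only 3 remains.
row 7, column 5 = 7: row 7 has {1,2,4,5,6}; col 5 has {1,3,5,6}; region has {1,2,4,5,6} → only 7 remains.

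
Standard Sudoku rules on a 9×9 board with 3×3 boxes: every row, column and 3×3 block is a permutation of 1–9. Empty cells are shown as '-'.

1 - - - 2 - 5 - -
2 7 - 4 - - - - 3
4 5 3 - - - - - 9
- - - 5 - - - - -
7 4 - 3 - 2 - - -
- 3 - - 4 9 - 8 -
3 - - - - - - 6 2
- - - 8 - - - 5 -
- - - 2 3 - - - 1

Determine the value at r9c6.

r2c8 = 1: row 2 has {2,3,4,7}; col 8 has {5,6,8}; box has {3,5,9} → only 1 remains.
r5c8 = 9: row 5 has {2,3,4,7}; col 8 has {1,5,6,8}; box has {8} → only 9 remains.
r1c6 = 3: in row 1, 3 can only go here (every other open cell in that row sees a 3).
r8c7 = 3: in row 8, 3 can only go here (every other open cell in that row sees a 3).
r4c8 = 3: in row 4, 3 can only go here (every other open cell in that row sees a 3).
r3c8 = 2: in column 8, 2 can only go here (every other open cell in that column sees a 2).
r1c9 = 8: in column 9, 8 can only go here (every other open cell in that column sees an 8).
r2c7 = 6: row 2 has {1,2,3,4,7}; col 7 has {3,5}; box has {1,2,3,5,8,9} → only 6 remains.
r3c7 = 7: row 3 has {2,3,4,5,9}; col 7 has {3,5,6}; box has {1,2,3,5,6,8,9} → only 7 remains.
r5c7 = 1: row 5 has {2,3,4,7,9}; col 7 has {3,5,6,7}; box has {3,8,9} → only 1 remains.
r6c7 = 2: row 6 has {3,4,8,9}; col 7 has {1,3,5,6,7}; box has {1,3,8,9} → only 2 remains.
r1c8 = 4: row 1 has {1,2,3,5,8}; col 8 has {1,2,3,5,6,8,9}; box has {1,2,3,5,6,7,8,9} → only 4 remains.
r4c7 = 4: row 4 has {3,5}; col 7 has {1,2,3,5,6,7}; box has {1,2,3,8,9} → only 4 remains.
r9c8 = 7: row 9 has {1,2,3}; col 8 has {1,2,3,4,5,6,8,9}; box has {1,2,3,5,6} → only 7 remains.
r8c9 = 4: row 8 has {3,5,8}; col 9 has {1,2,3,8,9}; box has {1,2,3,5,6,7} → only 4 remains.
r1c4 = 7: in row 1, 7 can only go here (every other open cell in that row sees a 7).
r6c9 = 7: in row 6, 7 can only go here (every other open cell in that row sees a 7).
r4c9 = 6: row 4 has {3,4,5}; col 9 has {1,2,3,4,7,8,9}; box has {1,2,3,4,7,8,9} → only 6 remains.
r5c9 = 5: row 5 has {1,2,3,4,7,9}; col 9 has {1,2,3,4,6,7,8,9}; box has {1,2,3,4,6,7,8,9} → only 5 remains.
r7c4 = 9: in column 4, 9 can only go here (every other open cell in that column sees a 9).
r7c7 = 8: row 7 has {2,3,6,9}; col 7 has {1,2,3,4,5,6,7}; box has {1,2,3,4,5,6,7} → only 8 remains.
r9c7 = 9: row 9 has {1,2,3,7}; col 7 has {1,2,3,4,5,6,7,8}; box has {1,2,3,4,5,6,7,8} → only 9 remains.
r7c2 = 1: row 7 has {2,3,6,8,9}; col 2 has {3,4,5,7}; box has {3} → only 1 remains.
r2c5 = 9: in column 5, 9 can only go here (every other open cell in that column sees a 9).
r2c3 = 8: row 2 has {1,2,3,4,6,7,9}; col 3 has {3}; box has {1,2,3,4,5,7} → only 8 remains.
r2c6 = 5: row 2 has {1,2,3,4,6,7,8,9}; col 6 has {2,3,9}; box has {2,3,4,7,9} → only 5 remains.
r5c3 = 6: row 5 has {1,2,3,4,5,7,9}; col 3 has {3,8}; box has {3,4,7} → only 6 remains.
r5c5 = 8: row 5 has {1,2,3,4,5,6,7,9}; col 5 has {2,3,4,9}; box has {2,3,4,5,9} → only 8 remains.
r6c1 = 5: row 6 has {2,3,4,7,8,9}; col 1 has {1,2,3,4,7}; box has {3,4,6,7} → only 5 remains.
r6c3 = 1: row 6 has {2,3,4,5,7,8,9}; col 3 has {3,6,8}; box has {3,4,5,6,7} → only 1 remains.
r6c4 = 6: row 6 has {1,2,3,4,5,7,8,9}; col 4 has {2,3,4,5,7,8,9}; box has {2,3,4,5,8,9} → only 6 remains.
r1c3 = 9: row 1 has {1,2,3,4,5,7,8}; col 3 has {1,3,6,8}; box has {1,2,3,4,5,7,8} → only 9 remains.
r3c4 = 1: row 3 has {2,3,4,5,7,9}; col 4 has {2,3,4,5,6,7,8,9}; box has {2,3,4,5,7,9} → only 1 remains.
r3c5 = 6: row 3 has {1,2,3,4,5,7,9}; col 5 has {2,3,4,8,9}; box has {1,2,3,4,5,7,9} → only 6 remains.
r3c6 = 8: row 3 has {1,2,3,4,5,6,7,9}; col 6 has {2,3,5,9}; box has {1,2,3,4,5,6,7,9} → only 8 remains.
r4c3 = 2: row 4 has {3,4,5,6}; col 3 has {1,3,6,8,9}; box has {1,3,4,5,6,7} → only 2 remains.
r8c3 = 7: row 8 has {3,4,5,8}; col 3 has {1,2,3,6,8,9}; box has {1,3} → only 7 remains.
r8c5 = 1: row 8 has {3,4,5,7,8}; col 5 has {2,3,4,6,8,9}; box has {2,3,8,9} → only 1 remains.
r8c6 = 6: row 8 has {1,3,4,5,7,8}; col 6 has {2,3,5,8,9}; box has {1,2,3,8,9} → only 6 remains.
r9c6 = 4: row 9 has {1,2,3,7,9}; col 6 has {2,3,5,6,8,9}; box has {1,2,3,6,8,9} → only 4 remains.

4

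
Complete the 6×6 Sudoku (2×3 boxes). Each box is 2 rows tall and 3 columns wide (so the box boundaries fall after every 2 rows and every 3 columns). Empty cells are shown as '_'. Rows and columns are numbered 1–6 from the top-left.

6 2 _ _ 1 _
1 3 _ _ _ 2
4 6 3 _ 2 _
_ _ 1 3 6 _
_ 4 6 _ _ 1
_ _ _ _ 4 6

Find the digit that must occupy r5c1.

r2c5 = 5: row 2 has {1,2,3}; col 5 has {1,2,4,6}; box has {1,2} → only 5 remains.
r3c6 = 5: row 3 has {2,3,4,6}; col 6 has {1,2,6}; box has {2,3,6} → only 5 remains.
r4c2 = 5: row 4 has {1,3,6}; col 2 has {2,3,4,6}; box has {1,3,4,6} → only 5 remains.
r4c6 = 4: row 4 has {1,3,5,6}; col 6 has {1,2,5,6}; box has {2,3,5,6} → only 4 remains.
r5c5 = 3: row 5 has {1,4,6}; col 5 has {1,2,4,5,6}; box has {1,4,6} → only 3 remains.
r6c2 = 1: row 6 has {4,6}; col 2 has {2,3,4,5,6}; box has {4,6} → only 1 remains.
r1c4 = 4: row 1 has {1,2,6}; col 4 has {3}; box has {1,2,5} → only 4 remains.
r1c6 = 3: row 1 has {1,2,4,6}; col 6 has {1,2,4,5,6}; box has {1,2,4,5} → only 3 remains.
r2c3 = 4: row 2 has {1,2,3,5}; col 3 has {1,3,6}; box has {1,2,3,6} → only 4 remains.
r2c4 = 6: row 2 has {1,2,3,4,5}; col 4 has {3,4}; box has {1,2,3,4,5} → only 6 remains.
r3c4 = 1: row 3 has {2,3,4,5,6}; col 4 has {3,4,6}; box has {2,3,4,5,6} → only 1 remains.
r4c1 = 2: row 4 has {1,3,4,5,6}; col 1 has {1,4,6}; box has {1,3,4,5,6} → only 2 remains.
r5c1 = 5: row 5 has {1,3,4,6}; col 1 has {1,2,4,6}; box has {1,4,6} → only 5 remains.

5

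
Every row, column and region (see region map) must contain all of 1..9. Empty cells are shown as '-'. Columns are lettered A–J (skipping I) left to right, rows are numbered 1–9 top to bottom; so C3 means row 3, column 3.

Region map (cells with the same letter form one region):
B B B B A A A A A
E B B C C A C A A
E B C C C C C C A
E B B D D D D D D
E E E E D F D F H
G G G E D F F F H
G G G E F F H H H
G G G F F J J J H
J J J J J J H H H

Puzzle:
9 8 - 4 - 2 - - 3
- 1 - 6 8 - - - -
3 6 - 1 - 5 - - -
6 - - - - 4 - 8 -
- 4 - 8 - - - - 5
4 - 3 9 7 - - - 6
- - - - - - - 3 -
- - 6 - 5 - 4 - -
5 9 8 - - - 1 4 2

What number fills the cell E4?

9

G2 = 3 (hidden single in row 2).
J2 = 4 (hidden single in row 2).
J3 = 8 (hidden single in row 3).
B6 = 5 (hidden single in row 6).
E7 = 4 (hidden single in row 7).
D7 = 5 (hidden single in row 7).
C3 = 4 (hidden single in row 3).
F7 = 6 (hidden single in row 7).
A8 = 8 (hidden single in row 8).
J8 = 9 (hidden single in row 8).
J4 = 1 (sole candidate).
J7 = 7 (sole candidate).
B7 = 2 (sole candidate).
G7 = 8 (sole candidate).
B8 = 7 (sole candidate).
B4 = 3 (sole candidate).
D4 = 2 (sole candidate).
E4 = 9: row 4 has {1,2,3,4,6,8}; col 5 has {4,5,7,8}; region has {1,2,4,7,8} → only 9 remains.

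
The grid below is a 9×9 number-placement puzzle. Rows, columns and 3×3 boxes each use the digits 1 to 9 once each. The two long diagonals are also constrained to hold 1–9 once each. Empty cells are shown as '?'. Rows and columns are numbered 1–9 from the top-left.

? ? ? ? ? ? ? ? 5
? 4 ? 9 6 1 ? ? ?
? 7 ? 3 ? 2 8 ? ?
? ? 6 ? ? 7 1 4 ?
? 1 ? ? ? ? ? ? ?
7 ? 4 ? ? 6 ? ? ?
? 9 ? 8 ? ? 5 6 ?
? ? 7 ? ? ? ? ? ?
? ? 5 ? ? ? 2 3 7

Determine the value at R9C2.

R2C8 = 2: row 2 has {1,4,6,9}; col 8 has {3,4,6}; box has {5,8}; anti-diagonal has {5,7,8} → only 2 remains.
R2C9 = 3: row 2 has {1,2,4,6,9}; col 9 has {5,7}; box has {2,5,8} → only 3 remains.
R4C4 = 2: row 4 has {1,4,6,7}; col 4 has {3,8,9}; box has {6,7}; main diagonal has {4,5,6,7} → only 2 remains.
R6C4 = 1: row 6 has {4,6,7}; col 4 has {2,3,8,9}; box has {2,6,7}; anti-diagonal has {2,5,7,8} → only 1 remains.
R7C3 = 3: row 7 has {5,6,8,9}; col 3 has {4,5,6,7}; box has {5,7,9}; anti-diagonal has {1,2,5,7,8} → only 3 remains.
R7C6 = 4: row 7 has {3,5,6,8,9}; col 6 has {1,2,6,7}; box has {8} → only 4 remains.
R7C9 = 1: row 7 has {3,4,5,6,8,9}; col 9 has {3,5,7}; box has {2,3,5,6,7} → only 1 remains.
R8C2 = 6: row 8 has {7}; col 2 has {1,4,7,9}; box has {3,5,7,9}; anti-diagonal has {1,2,3,5,7,8} → only 6 remains.
R8C4 = 5: row 8 has {6,7}; col 4 has {1,2,3,8,9}; box has {4,8} → only 5 remains.
R9C1 = 4: row 9 has {2,3,5,7}; col 1 has {7}; box has {3,5,6,7,9}; anti-diagonal has {1,2,3,5,6,7,8} → only 4 remains.
R9C2 = 8: row 9 has {2,3,4,5,7}; col 2 has {1,4,6,7,9}; box has {3,4,5,6,7,9} → only 8 remains.

8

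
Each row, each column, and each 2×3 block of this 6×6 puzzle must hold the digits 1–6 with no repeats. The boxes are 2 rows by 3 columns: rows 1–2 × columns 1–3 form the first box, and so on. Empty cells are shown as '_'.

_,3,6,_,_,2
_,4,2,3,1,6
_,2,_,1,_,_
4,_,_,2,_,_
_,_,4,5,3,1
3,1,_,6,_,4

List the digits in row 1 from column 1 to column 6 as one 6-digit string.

row 1, column 4 = 4: row 1 has {2,3,6}; col 4 has {1,2,3,5,6}; box has {1,2,3,6} → only 4 remains.
row 1, column 5 = 5: row 1 has {2,3,4,6}; col 5 has {1,3}; box has {1,2,3,4,6} → only 5 remains.
row 2, column 1 = 5: row 2 has {1,2,3,4,6}; col 1 has {3,4}; box has {2,3,4,6} → only 5 remains.
row 3, column 1 = 6: row 3 has {1,2}; col 1 has {3,4,5}; box has {2,4} → only 6 remains.
row 3, column 5 = 4: row 3 has {1,2,6}; col 5 has {1,3,5}; box has {1,2} → only 4 remains.
row 4, column 2 = 5: row 4 has {2,4}; col 2 has {1,2,3,4}; box has {2,4,6} → only 5 remains.
row 4, column 5 = 6: row 4 has {2,4,5}; col 5 has {1,3,4,5}; box has {1,2,4} → only 6 remains.
row 4, column 6 = 3: row 4 has {2,4,5,6}; col 6 has {1,2,4,6}; box has {1,2,4,6} → only 3 remains.
row 5, column 1 = 2: row 5 has {1,3,4,5}; col 1 has {3,4,5,6}; box has {1,3,4} → only 2 remains.
row 5, column 2 = 6: row 5 has {1,2,3,4,5}; col 2 has {1,2,3,4,5}; box has {1,2,3,4} → only 6 remains.
row 6, column 3 = 5: row 6 has {1,3,4,6}; col 3 has {2,4,6}; box has {1,2,3,4,6} → only 5 remains.
row 6, column 5 = 2: row 6 has {1,3,4,5,6}; col 5 has {1,3,4,5,6}; box has {1,3,4,5,6} → only 2 remains.
row 1, column 1 = 1: row 1 has {2,3,4,5,6}; col 1 has {2,3,4,5,6}; box has {2,3,4,5,6} → only 1 remains.

136452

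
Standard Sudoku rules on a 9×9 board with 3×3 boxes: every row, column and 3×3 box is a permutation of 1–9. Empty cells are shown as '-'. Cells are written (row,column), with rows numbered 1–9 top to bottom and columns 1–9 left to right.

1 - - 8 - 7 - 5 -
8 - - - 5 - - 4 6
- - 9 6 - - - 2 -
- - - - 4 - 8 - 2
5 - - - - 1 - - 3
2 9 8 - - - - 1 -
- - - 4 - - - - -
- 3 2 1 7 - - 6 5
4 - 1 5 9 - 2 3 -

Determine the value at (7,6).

2

(1,9) = 9 (sole candidate).
(8,1) = 9 (sole candidate).
(8,6) = 8 (sole candidate).
(8,7) = 4 (sole candidate).
(9,6) = 6 (sole candidate).
(1,7) = 3 (sole candidate).
(1,5) = 2 (sole candidate).
(7,5) = 3 (sole candidate).
(7,6) = 2: row 7 has {3,4}; col 6 has {1,6,7,8}; box has {1,3,4,5,6,7,8,9} → only 2 remains.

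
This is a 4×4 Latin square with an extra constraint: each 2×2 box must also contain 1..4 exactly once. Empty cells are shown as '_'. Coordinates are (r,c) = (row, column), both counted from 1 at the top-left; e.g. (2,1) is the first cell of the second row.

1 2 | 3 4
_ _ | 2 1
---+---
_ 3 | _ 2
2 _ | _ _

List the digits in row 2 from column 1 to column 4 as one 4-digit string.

(2,2) = 4: row 2 has {1,2}; col 2 has {2,3}; box has {1,2} → only 4 remains.
(3,1) = 4 (sole candidate).
(3,3) = 1 (sole candidate).
(4,2) = 1 (sole candidate).
(4,3) = 4 (sole candidate).
(4,4) = 3 (sole candidate).
(2,1) = 3: row 2 has {1,2,4}; col 1 has {1,2,4}; box has {1,2,4} → only 3 remains.

3421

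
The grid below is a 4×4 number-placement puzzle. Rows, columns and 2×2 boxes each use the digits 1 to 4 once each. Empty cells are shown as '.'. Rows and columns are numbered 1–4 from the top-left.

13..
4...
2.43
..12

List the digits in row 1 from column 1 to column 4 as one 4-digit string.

R1C3 = 2: row 1 has {1,3}; col 3 has {1,4}; box has {} → only 2 remains.
R1C4 = 4: row 1 has {1,2,3}; col 4 has {2,3}; box has {2} → only 4 remains.

1324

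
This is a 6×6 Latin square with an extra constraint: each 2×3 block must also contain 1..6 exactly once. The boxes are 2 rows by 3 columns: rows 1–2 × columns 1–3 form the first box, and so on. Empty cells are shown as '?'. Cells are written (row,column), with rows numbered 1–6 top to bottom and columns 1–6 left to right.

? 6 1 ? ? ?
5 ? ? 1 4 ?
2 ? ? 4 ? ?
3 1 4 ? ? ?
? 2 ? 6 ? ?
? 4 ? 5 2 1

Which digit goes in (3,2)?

5

(1,1) = 4: row 1 has {1,6}; col 1 has {2,3,5}; box has {1,5,6} → only 4 remains.
(2,2) = 3: row 2 has {1,4,5}; col 2 has {1,2,4,6}; box has {1,4,5,6} → only 3 remains.
(2,3) = 2: row 2 has {1,3,4,5}; col 3 has {1,4}; box has {1,3,4,5,6} → only 2 remains.
(2,6) = 6: row 2 has {1,2,3,4,5}; col 6 has {1}; box has {1,4} → only 6 remains.
(3,2) = 5: row 3 has {2,4}; col 2 has {1,2,3,4,6}; box has {1,2,3,4} → only 5 remains.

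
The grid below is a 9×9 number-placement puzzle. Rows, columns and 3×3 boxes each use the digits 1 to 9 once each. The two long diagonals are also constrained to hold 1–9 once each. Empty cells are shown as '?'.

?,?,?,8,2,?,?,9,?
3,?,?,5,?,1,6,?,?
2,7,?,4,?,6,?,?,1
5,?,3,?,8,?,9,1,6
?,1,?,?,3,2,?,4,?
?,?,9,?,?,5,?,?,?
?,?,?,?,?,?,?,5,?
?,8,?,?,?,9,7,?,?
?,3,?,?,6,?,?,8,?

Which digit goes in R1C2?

R3C3 = 8 (sole candidate).
R3C5 = 9 (sole candidate).
R3C7 = 5 (sole candidate).
R3C8 = 3 (sole candidate).
R4C4 = 7 (sole candidate).
R4C6 = 4 (sole candidate).
R5C7 = 8 (sole candidate).
R6C5 = 1 (sole candidate).
R9C6 = 7 (sole candidate).
R1C6 = 3 (sole candidate).
R1C7 = 4 (sole candidate).
R1C9 = 7 (sole candidate).
R2C3 = 4 (sole candidate).
R2C5 = 7 (sole candidate).
R2C8 = 2 (sole candidate).
R2C9 = 8 (sole candidate).
R4C2 = 2 (sole candidate).
R5C9 = 5 (sole candidate).
R6C4 = 6 (sole candidate).
R6C8 = 7 (sole candidate).
R7C3 = 1 (sole candidate).
R7C5 = 4 (sole candidate).
R7C6 = 8 (sole candidate).
R7C7 = 2 (sole candidate).
R8C5 = 5 (sole candidate).
R8C8 = 6 (sole candidate).
R9C1 = 9 (sole candidate).
R9C7 = 1 (sole candidate).
R9C9 = 4 (sole candidate).
R1C1 = 1 (sole candidate).
R2C2 = 9 (sole candidate).
R5C4 = 9 (sole candidate).
R6C2 = 4 (sole candidate).
R6C7 = 3 (sole candidate).
R6C9 = 2 (sole candidate).
R7C2 = 6 (sole candidate).
R7C4 = 3 (sole candidate).
R7C9 = 9 (sole candidate).
R8C1 = 4 (sole candidate).
R8C3 = 2 (sole candidate).
R8C4 = 1 (sole candidate).
R8C9 = 3 (sole candidate).
R9C3 = 5 (sole candidate).
R9C4 = 2 (sole candidate).
R1C2 = 5: row 1 has {1,2,3,4,7,8,9}; col 2 has {1,2,3,4,6,7,8,9}; box has {1,2,3,4,7,8,9} → only 5 remains.

5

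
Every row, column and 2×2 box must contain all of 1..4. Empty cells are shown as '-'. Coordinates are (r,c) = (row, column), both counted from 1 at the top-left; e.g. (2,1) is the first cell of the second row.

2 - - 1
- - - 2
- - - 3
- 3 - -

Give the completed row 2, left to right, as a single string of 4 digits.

(1,2) = 4 (sole candidate).
(1,3) = 3 (sole candidate).
(2,2) = 1: row 2 has {2}; col 2 has {3,4}; box has {2,4} → only 1 remains.
(2,3) = 4: row 2 has {1,2}; col 3 has {3}; box has {1,2,3} → only 4 remains.
(3,2) = 2 (sole candidate).
(3,3) = 1 (sole candidate).
(4,3) = 2 (sole candidate).
(4,4) = 4 (sole candidate).
(2,1) = 3: row 2 has {1,2,4}; col 1 has {2}; box has {1,2,4} → only 3 remains.

3142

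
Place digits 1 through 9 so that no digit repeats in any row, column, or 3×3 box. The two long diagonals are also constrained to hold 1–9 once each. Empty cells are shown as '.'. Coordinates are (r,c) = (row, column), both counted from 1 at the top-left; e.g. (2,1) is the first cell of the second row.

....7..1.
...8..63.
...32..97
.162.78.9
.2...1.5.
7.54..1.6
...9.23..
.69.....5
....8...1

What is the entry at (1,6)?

(3,7) = 5 (sole candidate).
(4,8) = 4 (sole candidate).
(5,4) = 6 (sole candidate).
(5,5) = 9 (sole candidate).
(5,7) = 7 (sole candidate).
(5,9) = 3 (sole candidate).
(6,5) = 3 (sole candidate).
(6,6) = 8 (sole candidate).
(6,8) = 2 (sole candidate).
(8,8) = 7 (sole candidate).
(9,1) = 2 (sole candidate).
(9,8) = 6 (sole candidate).
(1,4) = 5 (sole candidate).
(1,9) = 8 (sole candidate).
(3,3) = 4 (sole candidate).
(3,6) = 6 (sole candidate).
(4,1) = 3 (sole candidate).
(4,5) = 5 (sole candidate).
(5,3) = 8 (sole candidate).
(6,2) = 9 (sole candidate).
(7,3) = 1 (sole candidate).
(7,8) = 8 (sole candidate).
(7,9) = 4 (sole candidate).
(8,4) = 1 (sole candidate).
(8,5) = 4 (sole candidate).
(8,6) = 3 (sole candidate).
(8,7) = 2 (sole candidate).
(9,4) = 7 (sole candidate).
(9,6) = 5 (sole candidate).
(9,7) = 9 (sole candidate).
(1,1) = 6 (sole candidate).
(1,2) = 3 (sole candidate).
(1,3) = 2 (sole candidate).
(1,7) = 4 (sole candidate).
(2,2) = 5 (sole candidate).
(2,3) = 7 (sole candidate).
(2,5) = 1 (sole candidate).
(2,9) = 2 (sole candidate).
(3,2) = 8 (sole candidate).
(5,1) = 4 (sole candidate).
(7,1) = 5 (sole candidate).
(7,2) = 7 (sole candidate).
(7,5) = 6 (sole candidate).
(8,1) = 8 (sole candidate).
(9,2) = 4 (sole candidate).
(9,3) = 3 (sole candidate).
(1,6) = 9: row 1 has {1,2,3,4,5,6,7,8}; col 6 has {1,2,3,5,6,7,8}; box has {1,2,3,5,6,7,8} → only 9 remains.

9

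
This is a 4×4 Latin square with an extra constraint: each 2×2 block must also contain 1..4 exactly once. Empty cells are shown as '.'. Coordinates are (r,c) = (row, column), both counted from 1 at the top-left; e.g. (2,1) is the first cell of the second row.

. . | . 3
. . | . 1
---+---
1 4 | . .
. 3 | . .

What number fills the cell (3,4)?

(2,2) = 2: row 2 has {1}; col 2 has {3,4}; box has {} → only 2 remains.
(2,3) = 4: row 2 has {1,2}; col 3 has {}; box has {1,3} → only 4 remains.
(3,4) = 2: row 3 has {1,4}; col 4 has {1,3}; box has {} → only 2 remains.

2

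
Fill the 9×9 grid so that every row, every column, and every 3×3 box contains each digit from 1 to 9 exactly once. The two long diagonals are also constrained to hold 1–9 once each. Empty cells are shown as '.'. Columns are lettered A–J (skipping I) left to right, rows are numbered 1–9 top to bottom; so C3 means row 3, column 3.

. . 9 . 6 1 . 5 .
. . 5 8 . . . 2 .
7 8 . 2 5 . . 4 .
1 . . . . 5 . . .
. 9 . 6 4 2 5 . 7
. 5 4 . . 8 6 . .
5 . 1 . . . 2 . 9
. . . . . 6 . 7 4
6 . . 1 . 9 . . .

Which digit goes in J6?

A1 = 3: row 1 has {1,5,6,9}; col 1 has {1,5,6,7}; box has {5,7,8,9}; main diagonal has {2,4,7,8} → only 3 remains.
J1 = 8: row 1 has {1,3,5,6,9}; col 9 has {4,7,9}; box has {2,4,5}; anti-diagonal has {1,2,4,5,6} → only 8 remains.
A2 = 4: row 2 has {2,5,8}; col 1 has {1,3,5,6,7}; box has {3,5,7,8,9} → only 4 remains.
C3 = 6: row 3 has {2,4,5,7,8}; col 3 has {1,4,5,9}; box has {3,4,5,7,8,9}; main diagonal has {2,3,4,7,8} → only 6 remains.
F3 = 3: row 3 has {2,4,5,6,7,8}; col 6 has {1,2,5,6,8,9}; box has {1,2,5,6,8} → only 3 remains.
G3 = 9: row 3 has {2,3,4,5,6,7,8}; col 7 has {2,5,6}; box has {2,4,5,8}; anti-diagonal has {1,2,4,5,6,8} → only 9 remains.
J3 = 1: row 3 has {2,3,4,5,6,7,8,9}; col 9 has {4,7,8,9}; box has {2,4,5,8,9} → only 1 remains.
D4 = 9: row 4 has {1,5}; col 4 has {1,2,6,8}; box has {2,4,5,6,8}; main diagonal has {2,3,4,6,7,8} → only 9 remains.
A5 = 8: row 5 has {2,4,5,6,7,9}; col 1 has {1,3,4,5,6,7}; box has {1,4,5,9} → only 8 remains.
C5 = 3: row 5 has {2,4,5,6,7,8,9}; col 3 has {1,4,5,6,9}; box has {1,4,5,8,9} → only 3 remains.
H5 = 1: row 5 has {2,3,4,5,6,7,8,9}; col 8 has {2,4,5,7}; box has {5,6,7} → only 1 remains.
A6 = 2: row 6 has {4,5,6,8}; col 1 has {1,3,4,5,6,7,8}; box has {1,3,4,5,8,9} → only 2 remains.
J6 = 3: row 6 has {2,4,5,6,8}; col 9 has {1,4,7,8,9}; box has {1,5,6,7} → only 3 remains.

3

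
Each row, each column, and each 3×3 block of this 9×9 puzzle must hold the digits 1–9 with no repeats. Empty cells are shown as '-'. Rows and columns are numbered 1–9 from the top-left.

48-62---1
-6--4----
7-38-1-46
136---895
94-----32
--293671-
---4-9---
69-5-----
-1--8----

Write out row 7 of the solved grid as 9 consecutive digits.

r4c5 = 7 (sole candidate).
r5c4 = 1 (sole candidate).
r5c5 = 5 (sole candidate).
r5c6 = 8 (sole candidate).
r5c7 = 6 (sole candidate).
r6c2 = 5 (sole candidate).
r6c9 = 4 (sole candidate).
r8c5 = 1 (sole candidate).
r3c2 = 2 (sole candidate).
r3c5 = 9 (sole candidate).
r3c7 = 5 (sole candidate).
r4c4 = 2 (sole candidate).
r4c6 = 4 (sole candidate).
r5c3 = 7 (sole candidate).
r6c1 = 8 (sole candidate).
r7c2 = 7: row 7 has {4,9}; col 2 has {1,2,3,4,5,6,8,9}; box has {1,6,9} → only 7 remains.
r7c5 = 6: row 7 has {4,7,9}; col 5 has {1,2,3,4,5,7,8,9}; box has {1,4,5,8,9} → only 6 remains.
r1c8 = 7 (sole candidate).
r2c1 = 5 (sole candidate).
r1c3 = 9 (sole candidate).
r1c7 = 3 (sole candidate).
r2c3 = 1 (sole candidate).
r1c6 = 5 (sole candidate).
r7c7 = 1: in row 7, 1 can only go here (every other open cell in that row sees a 1).
r9c8 = 6 (hidden single in row 9).
r9c3 = 5 (hidden single in row 9).
r7c3 = 8: row 7 has {1,4,6,7,9}; col 3 has {1,2,3,5,6,7,9}; box has {1,5,6,7,9} → only 8 remains.
r7c9 = 3: row 7 has {1,4,6,7,8,9}; col 9 has {1,2,4,5,6}; box has {1,6} → only 3 remains.
r8c3 = 4 (sole candidate).
r8c7 = 2 (sole candidate).
r8c8 = 8 (sole candidate).
r8c9 = 7 (sole candidate).
r9c9 = 9 (sole candidate).
r2c7 = 9 (sole candidate).
r2c8 = 2 (sole candidate).
r2c9 = 8 (sole candidate).
r7c1 = 2: row 7 has {1,3,4,6,7,8,9}; col 1 has {1,4,5,6,7,8,9}; box has {1,4,5,6,7,8,9} → only 2 remains.
r7c8 = 5: row 7 has {1,2,3,4,6,7,8,9}; col 8 has {1,2,3,4,6,7,8,9}; box has {1,2,3,6,7,8,9} → only 5 remains.

278469153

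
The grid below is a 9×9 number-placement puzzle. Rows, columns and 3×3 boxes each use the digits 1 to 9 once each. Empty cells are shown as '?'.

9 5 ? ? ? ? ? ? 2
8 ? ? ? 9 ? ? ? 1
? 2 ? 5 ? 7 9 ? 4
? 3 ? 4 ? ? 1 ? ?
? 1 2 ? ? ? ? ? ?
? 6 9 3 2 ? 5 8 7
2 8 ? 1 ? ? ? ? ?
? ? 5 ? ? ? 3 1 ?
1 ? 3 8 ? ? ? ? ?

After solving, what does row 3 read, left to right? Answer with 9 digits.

row 1, column 4 = 6: row 1 has {2,5,9}; col 4 has {1,3,4,5,8}; box has {5,7,9} → only 6 remains.
row 2, column 4 = 2: row 2 has {1,8,9}; col 4 has {1,3,4,5,6,8}; box has {5,6,7,9} → only 2 remains.
row 6, column 1 = 4: row 6 has {2,3,5,6,7,8,9}; col 1 has {1,2,8,9}; box has {1,2,3,6,9} → only 4 remains.
row 6, column 6 = 1: row 6 has {2,3,4,5,6,7,8,9}; col 6 has {7}; box has {2,3,4} → only 1 remains.
row 2, column 8 = 5: in row 2, 5 can only go here (every other open cell in that row sees a 5).
row 2, column 6 = 3: in row 2, 3 can only go here (every other open cell in that row sees a 3).
row 1, column 8 = 3: in row 1, 3 can only go here (every other open cell in that row sees a 3).
row 3, column 8 = 6: row 3 has {2,4,5,7,9}; col 8 has {1,3,5,8}; box has {1,2,3,4,5,9} → only 6 remains.
row 2, column 7 = 7: row 2 has {1,2,3,5,8,9}; col 7 has {1,3,5,9}; box has {1,2,3,4,5,6,9} → only 7 remains.
row 3, column 1 = 3: row 3 has {2,4,5,6,7,9}; col 1 has {1,2,4,8,9}; box has {2,5,8,9} → only 3 remains.
row 3, column 3 = 1: row 3 has {2,3,4,5,6,7,9}; col 3 has {2,3,5,9}; box has {2,3,5,8,9} → only 1 remains.
row 3, column 5 = 8: row 3 has {1,2,3,4,5,6,7,9}; col 5 has {2,9}; box has {2,3,5,6,7,9} → only 8 remains.

321587964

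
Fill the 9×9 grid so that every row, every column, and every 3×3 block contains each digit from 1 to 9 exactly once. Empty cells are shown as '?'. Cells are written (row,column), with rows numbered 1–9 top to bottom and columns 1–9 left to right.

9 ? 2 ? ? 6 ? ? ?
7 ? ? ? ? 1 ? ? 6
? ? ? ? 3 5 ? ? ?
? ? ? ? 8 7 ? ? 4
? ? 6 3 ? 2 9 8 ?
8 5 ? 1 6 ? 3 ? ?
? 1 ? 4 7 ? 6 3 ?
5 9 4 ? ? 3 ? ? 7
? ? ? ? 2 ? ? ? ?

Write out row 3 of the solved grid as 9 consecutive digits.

(1,5) = 4 (sole candidate).
(2,5) = 9 (sole candidate).
(5,5) = 5 (sole candidate).
(5,9) = 1 (sole candidate).
(6,9) = 2 (sole candidate).
(7,1) = 2 (sole candidate).
(7,3) = 8 (sole candidate).
(7,6) = 9 (sole candidate).
(7,9) = 5 (sole candidate).
(8,5) = 1 (sole candidate).
(8,8) = 2 (sole candidate).
(9,6) = 8 (sole candidate).
(9,9) = 9 (sole candidate).
(3,3) = 1: row 3 has {3,5}; col 3 has {2,4,6,8}; box has {2,7,9} → only 1 remains.
(3,9) = 8: row 3 has {1,3,5}; col 9 has {1,2,4,5,6,7,9}; box has {6} → only 8 remains.
(4,4) = 9 (sole candidate).
(4,7) = 5 (sole candidate).
(4,8) = 6 (sole candidate).
(5,1) = 4 (sole candidate).
(5,2) = 7 (sole candidate).
(6,3) = 9 (sole candidate).
(6,6) = 4 (sole candidate).
(6,8) = 7 (sole candidate).
(8,4) = 6 (sole candidate).
(8,7) = 8 (sole candidate).
(9,4) = 5 (sole candidate).
(1,9) = 3 (sole candidate).
(3,1) = 6: row 3 has {1,3,5,8}; col 1 has {2,4,5,7,8,9}; box has {1,2,7,9} → only 6 remains.
(3,2) = 4: row 3 has {1,3,5,6,8}; col 2 has {1,5,7,9}; box has {1,2,6,7,9} → only 4 remains.
(3,8) = 9: row 3 has {1,3,4,5,6,8}; col 8 has {2,3,6,7,8}; box has {3,6,8} → only 9 remains.
(4,3) = 3 (sole candidate).
(9,1) = 3 (sole candidate).
(9,2) = 6 (sole candidate).
(9,3) = 7 (sole candidate).
(1,2) = 8 (sole candidate).
(1,4) = 7 (sole candidate).
(1,7) = 1 (sole candidate).
(1,8) = 5 (sole candidate).
(2,2) = 3 (sole candidate).
(2,3) = 5 (sole candidate).
(2,8) = 4 (sole candidate).
(3,4) = 2: row 3 has {1,3,4,5,6,8,9}; col 4 has {1,3,4,5,6,7,9}; box has {1,3,4,5,6,7,9} → only 2 remains.
(3,7) = 7: row 3 has {1,2,3,4,5,6,8,9}; col 7 has {1,3,5,6,8,9}; box has {1,3,4,5,6,8,9} → only 7 remains.

641235798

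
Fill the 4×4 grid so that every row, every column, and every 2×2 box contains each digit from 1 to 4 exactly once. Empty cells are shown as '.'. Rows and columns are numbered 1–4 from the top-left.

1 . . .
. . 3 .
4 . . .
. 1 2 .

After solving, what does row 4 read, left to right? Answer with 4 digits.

r1c3 = 4: row 1 has {1}; col 3 has {2,3}; box has {3} → only 4 remains.
r1c4 = 2: row 1 has {1,4}; col 4 has {}; box has {3,4} → only 2 remains.
r2c1 = 2: row 2 has {3}; col 1 has {1,4}; box has {1} → only 2 remains.
r2c2 = 4: row 2 has {2,3}; col 2 has {1}; box has {1,2} → only 4 remains.
r2c4 = 1: row 2 has {2,3,4}; col 4 has {2}; box has {2,3,4} → only 1 remains.
r3c3 = 1: row 3 has {4}; col 3 has {2,3,4}; box has {2} → only 1 remains.
r3c4 = 3: row 3 has {1,4}; col 4 has {1,2}; box has {1,2} → only 3 remains.
r4c1 = 3: row 4 has {1,2}; col 1 has {1,2,4}; box has {1,4} → only 3 remains.
r4c4 = 4: row 4 has {1,2,3}; col 4 has {1,2,3}; box has {1,2,3} → only 4 remains.

3124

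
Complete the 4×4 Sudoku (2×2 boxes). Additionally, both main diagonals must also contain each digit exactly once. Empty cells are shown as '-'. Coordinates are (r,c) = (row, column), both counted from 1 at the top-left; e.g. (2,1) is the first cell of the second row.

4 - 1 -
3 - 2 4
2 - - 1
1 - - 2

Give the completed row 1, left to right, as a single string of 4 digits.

4213

(1,2) = 2: row 1 has {1,4}; col 2 has {}; box has {3,4} → only 2 remains.
(1,4) = 3: row 1 has {1,2,4}; col 4 has {1,2,4}; box has {1,2,4}; anti-diagonal has {1,2} → only 3 remains.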